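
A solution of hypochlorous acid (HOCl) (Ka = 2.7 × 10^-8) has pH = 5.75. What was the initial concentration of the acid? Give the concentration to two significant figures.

C₀ = 1.2 × 10^-4 M

[H+] = 10^(-5.75) = 1.78 × 10^-6 M = x
Ka = x²/(C₀ − x) ⇒ C₀ = x + x²/Ka
C₀ = 1.78 × 10^-6 + (1.78 × 10^-6)²/(2.7 × 10^-8) = 1.19 × 10^-4 M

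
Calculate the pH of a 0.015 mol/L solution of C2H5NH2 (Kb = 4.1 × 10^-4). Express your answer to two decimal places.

C2H5NH2 + H2O ⇌ C2H5NH3+ + OH-
Kb = [OH-]²/(0.015 − [OH-]) = 4.1 × 10^-4
The 5% rule fails; solving [OH-]² + Kb·[OH-] − Kb·C₀ = 0 exactly:
[OH-] = (−Kb + √(Kb² + 4·Kb·C₀))/2 = 2.28 × 10^-3 M
pOH = 2.64, so pH = 14.00 − pOH = 11.36

pH = 11.36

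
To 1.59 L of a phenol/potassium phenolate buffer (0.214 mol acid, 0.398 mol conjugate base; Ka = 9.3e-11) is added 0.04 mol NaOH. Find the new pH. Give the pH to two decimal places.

OH- converts C6H5OH to C6H5O-: C6H5OH → 0.174 mol, C6H5O- → 0.438 mol.
pKa = −log(9.3 × 10^-11) = 10.032
Henderson–Hasselbalch with mole ratio 0.438/0.174: pH = 10.032 + (+0.401)

pH = 10.43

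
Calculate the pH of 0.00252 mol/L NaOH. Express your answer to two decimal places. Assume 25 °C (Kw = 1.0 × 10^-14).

NaOH is a strong base; [OH-] = 0.00252 M.
pOH = -log(0.00252) = 2.60
pH = 14.00 - 2.60 = 11.40

pH = 11.40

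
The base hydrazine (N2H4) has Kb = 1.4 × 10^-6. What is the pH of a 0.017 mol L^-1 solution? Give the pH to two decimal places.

pH = 10.19

N2H4 + H2O ⇌ N2H5+ + OH-
Let x = [OH-] at equilibrium. Kb = x²/(0.017 − x).
Since Kb ≪ C₀, x ≈ √(Kb·C₀) = 1.54 × 10^-4 M.
Check: 0.91% ionized — well under 5%, approximation valid.
pOH = −log(1.54 × 10^-4) = 3.81; pH = 14.00 − 3.81 = 10.19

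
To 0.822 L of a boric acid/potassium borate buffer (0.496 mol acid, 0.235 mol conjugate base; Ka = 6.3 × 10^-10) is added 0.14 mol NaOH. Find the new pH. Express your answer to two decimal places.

OH- converts B(OH)3 to B(OH)4-: B(OH)3 → 0.356 mol, B(OH)4- → 0.375 mol.
pKa = −log(6.3 × 10^-10) = 9.201
pH = pKa + log([A⁻]/[HA]) = 9.201 + log(0.375/0.356) = 9.201 +0.023

pH = 9.22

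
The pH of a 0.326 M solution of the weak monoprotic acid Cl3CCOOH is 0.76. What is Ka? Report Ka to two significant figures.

Ka = 2.0 × 10^-1

[H+] = 10^(-0.76) = 1.74 × 10^-1 M
At equilibrium [HA] = 0.326 − 1.74 × 10^-1 = 1.52 × 10^-1 M
Ka = [H+][A-]/[HA] = (1.74 × 10^-1)² / 1.52 × 10^-1 = 2.0 × 10^-1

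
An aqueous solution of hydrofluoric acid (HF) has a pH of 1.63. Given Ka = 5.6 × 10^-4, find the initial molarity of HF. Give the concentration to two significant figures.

[H+] = 10^(-1.63) = 2.34 × 10^-2 M = x
Ka = x²/(C₀ − x) ⇒ C₀ = x + x²/Ka
C₀ = 2.34 × 10^-2 + (2.34 × 10^-2)²/(5.6 × 10^-4) = 1.00 M

C₀ = 1.0 M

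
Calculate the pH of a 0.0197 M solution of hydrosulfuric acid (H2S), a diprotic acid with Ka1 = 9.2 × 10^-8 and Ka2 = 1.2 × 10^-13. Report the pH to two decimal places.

Ka1 ≫ Ka2, so treat the first dissociation as the only significant source of H+.
Ka1 = x²/(0.0197 − x) = 9.2 × 10^-8
x ≈ √(9.2 × 10^-8 × 0.0197) = 4.26 × 10^-5 M
pH = −log(4.26 × 10^-5) = 4.37

pH = 4.37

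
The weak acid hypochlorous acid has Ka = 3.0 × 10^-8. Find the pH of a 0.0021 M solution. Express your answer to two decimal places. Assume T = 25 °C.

pH = 5.10

HOCl ⇌ OCl- + H+
Ka = [H+]²/(0.0021 − [H+]) = 3.0 × 10^-8
Since Ka ≪ C₀, [H+] ≈ √(Ka·C₀) = 7.94 × 10^-6 M.
Check: 0.38% ionized — well under 5%, approximation valid.
pH = −log(7.94 × 10^-6) = 5.10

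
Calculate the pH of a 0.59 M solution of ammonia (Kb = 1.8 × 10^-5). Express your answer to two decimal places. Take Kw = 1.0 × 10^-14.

pH = 11.51

NH3 + H2O ⇌ NH4+ + OH-
From the ICE table, Kb = x²/(0.59 − x) = 1.8 × 10^-5.
Assume x ≪ 0.59: x ≈ √(1.8 × 10^-5 × 0.59) = 3.26 × 10^-3 M
pOH = 2.49, so pH = 14.00 − pOH = 11.51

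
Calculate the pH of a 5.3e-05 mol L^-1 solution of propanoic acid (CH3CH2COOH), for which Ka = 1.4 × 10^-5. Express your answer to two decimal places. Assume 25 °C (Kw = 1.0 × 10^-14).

CH3CH2COOH ⇌ CH3CH2COO- + H+
Ka = x²/(5.3e-05 − x) = 1.4 × 10^-5
The 5% rule fails; solving x² + Ka·x − Ka·C₀ = 0 exactly:
x = (−Ka + √(Ka² + 4·Ka·C₀))/2 = 2.11 × 10^-5 M
pH = −log[H+] = −log(2.11 × 10^-5) = 4.68

pH = 4.68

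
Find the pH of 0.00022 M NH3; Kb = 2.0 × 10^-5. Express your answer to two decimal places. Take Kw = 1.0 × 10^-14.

NH3 + H2O ⇌ NH4+ + OH-
From the ICE table, Kb = x²/(0.00022 − x) = 2.0 × 10^-5.
Here C₀/Kb ≈ 11, so the small-x approximation fails. Use the quadratic:
x = [−2e-05 + √(2e-05² + 1.76e-08)]/2 = 5.71 × 10^-5 M
pOH = 4.24, so pH = 14.00 − pOH = 9.76

pH = 9.76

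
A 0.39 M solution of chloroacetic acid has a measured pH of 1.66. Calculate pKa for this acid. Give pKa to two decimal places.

pKa = 2.89

[H+] = 10^(-1.66) = 2.19 × 10^-2 M
At equilibrium [HA] = 0.39 − 2.19 × 10^-2 = 3.68 × 10^-1 M
Ka = [H+][A-]/[HA] = (2.19 × 10^-2)² / 3.68 × 10^-1 = 1.30 × 10^-3
pKa = -log(1.30 × 10^-3) = 2.89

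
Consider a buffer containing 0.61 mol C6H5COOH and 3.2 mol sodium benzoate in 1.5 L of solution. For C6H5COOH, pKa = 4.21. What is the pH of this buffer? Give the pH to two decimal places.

pH = 4.93

Henderson–Hasselbalch: pH = pKa + log([C6H5COO-]/[C6H5COOH]) = 4.21 + log(3.2/0.61)
pH = 4.21 + (+0.720) = 4.93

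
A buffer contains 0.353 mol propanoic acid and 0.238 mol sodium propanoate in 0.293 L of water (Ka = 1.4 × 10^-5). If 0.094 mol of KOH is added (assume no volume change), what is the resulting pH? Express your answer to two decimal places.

pH = 4.96

After neutralization: n(CH3CH2COOH) = 0.259 mol, n(CH3CH2COO-) = 0.332 mol.
pKa = −log(1.4 × 10^-5) = 4.854
Henderson–Hasselbalch with mole ratio 0.332/0.259: pH = 4.854 + (+0.108)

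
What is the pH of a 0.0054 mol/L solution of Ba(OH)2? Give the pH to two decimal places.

pH = 12.03

Ba(OH)2 is a strong base (each formula unit releases 2 OH-); [OH-] = 0.0108 M.
pOH = -log(0.0108) = 1.97
pH = 14.00 - 1.97 = 12.03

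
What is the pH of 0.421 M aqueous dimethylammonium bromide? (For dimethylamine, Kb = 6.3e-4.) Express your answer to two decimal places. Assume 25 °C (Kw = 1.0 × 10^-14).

pH = 5.59

(CH3)2NH2+ is the conjugate acid of the weak base (CH3)2NH.
Ka = Kw/Kb = 1.0×10^-14 / 6.3 × 10^-4 = 1.59 × 10^-11
From the ICE table, Ka = x²/(0.421 − x) = 1.59 × 10^-11.
Neglecting x in the denominator: x = √(1.59 × 10^-11 × 0.421) = 2.59 × 10^-6 M
pH = −log(2.59 × 10^-6) = 5.59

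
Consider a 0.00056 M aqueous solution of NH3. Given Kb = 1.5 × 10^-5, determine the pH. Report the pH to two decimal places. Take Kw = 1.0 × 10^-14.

NH3 + H2O ⇌ NH4+ + OH-
Let x = [OH-] at equilibrium. Kb = x²/(0.00056 − x).
The 5% rule fails; solving x² + Kb·x − Kb·C₀ = 0 exactly:
x = [−1.5e-05 + √(1.5e-05² + 3.36e-08)]/2 = 8.45 × 10^-5 M
pOH = −log(8.45 × 10^-5) = 4.07; pH = 14.00 − 4.07 = 9.93

pH = 9.93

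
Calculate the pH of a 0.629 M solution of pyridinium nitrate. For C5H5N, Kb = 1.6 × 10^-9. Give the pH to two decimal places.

C5H5NH+ is the conjugate acid of the weak base C5H5N.
Ka = Kw/Kb = 1.0×10^-14 / 1.6 × 10^-9 = 6.25 × 10^-6
Ka = [H+]²/(0.629 − [H+]) = 6.25 × 10^-6
Assume [H+] ≪ 0.629: [H+] ≈ √(6.25 × 10^-6 × 0.629) = 1.98 × 10^-3 M
([H+]/C₀ = 0.32% < 5%, so the approximation holds.)
pH = −log(1.98 × 10^-3) = 2.70

pH = 2.70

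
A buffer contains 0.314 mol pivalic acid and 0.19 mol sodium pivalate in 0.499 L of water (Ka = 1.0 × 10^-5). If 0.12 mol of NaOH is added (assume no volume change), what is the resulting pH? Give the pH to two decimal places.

OH- converts (CH3)3CCOOH to (CH3)3CCOO-: (CH3)3CCOOH → 0.194 mol, (CH3)3CCOO- → 0.31 mol.
pKa = −log(1.0 × 10^-5) = 5.000
pH = pKa + log(n_(CH3)3CCOO-/n_(CH3)3CCOOH) = 5.000 + log(0.31/0.194) = 5.000 + (+0.204)

pH = 5.20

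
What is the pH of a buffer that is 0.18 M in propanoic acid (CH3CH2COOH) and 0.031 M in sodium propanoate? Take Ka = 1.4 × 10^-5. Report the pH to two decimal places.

pH = 4.09

pKa = −log(1.4 × 10^-5) = 4.854
Using pH = pKa + log([base]/[acid]) with [base]/[acid] = 0.031/0.18:
pH = 4.854 + (-0.764) = 4.09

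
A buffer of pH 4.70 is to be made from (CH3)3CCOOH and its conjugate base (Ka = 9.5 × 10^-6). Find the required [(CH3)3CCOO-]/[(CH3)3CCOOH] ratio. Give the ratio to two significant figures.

pKa = -log(9.5 × 10^-6) = 5.022
pH = pKa + log(r) ⇒ log(r) = 4.70 − 5.022 = -0.322
r = [(CH3)3CCOO-]/[(CH3)3CCOOH] = 10^(-0.322) = 0.476

ratio = 0.48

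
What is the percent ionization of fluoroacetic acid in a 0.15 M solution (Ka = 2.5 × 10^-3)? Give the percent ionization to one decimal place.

FCH2COOH ⇌ FCH2COO- + H+; let x = [H+] at equilibrium.
Solve x² + 0.0025x − 0.000375 = 0 → x = 1.82 × 10^-2 M
% ionization = x/C₀ × 100% = 1.82 × 10^-2/0.15 × 100% = 12.1%

12.1%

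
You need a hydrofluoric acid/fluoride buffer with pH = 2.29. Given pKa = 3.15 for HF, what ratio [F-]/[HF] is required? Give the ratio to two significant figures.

ratio = 0.14

pH = pKa + log(r) ⇒ log(r) = 2.29 − 3.15 = -0.86
r = [F-]/[HF] = 10^(-0.86) = 0.138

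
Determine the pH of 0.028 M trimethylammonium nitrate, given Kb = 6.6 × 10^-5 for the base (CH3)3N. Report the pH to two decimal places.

pH = 5.69

(CH3)3NH+ is the conjugate acid of the weak base (CH3)3N.
Ka = Kw/Kb = 1.0×10^-14 / 6.6 × 10^-5 = 1.52 × 10^-10
From the ICE table, Ka = [H+]²/(0.028 − [H+]) = 1.52 × 10^-10.
Assume [H+] ≪ 0.028: [H+] ≈ √(1.52 × 10^-10 × 0.028) = 2.06 × 10^-6 M
pH = −log[H+] = −log(2.06 × 10^-6) = 5.69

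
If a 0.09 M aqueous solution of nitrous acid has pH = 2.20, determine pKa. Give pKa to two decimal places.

pKa = 3.32

[H+] = 10^(-2.20) = 6.31 × 10^-3 M
At equilibrium [HA] = 0.09 − 6.31 × 10^-3 = 8.37 × 10^-2 M
Ka = [H+][A-]/[HA] = (6.31 × 10^-3)² / 8.37 × 10^-2 = 4.76 × 10^-4
pKa = -log(4.76 × 10^-4) = 3.32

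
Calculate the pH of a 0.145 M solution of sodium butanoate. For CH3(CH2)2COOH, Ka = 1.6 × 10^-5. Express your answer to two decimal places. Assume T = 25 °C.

pH = 8.98

CH3(CH2)2COO- is the conjugate base of the weak acid CH3(CH2)2COOH.
Kb = Kw/Ka = 1.0×10^-14 / 1.6 × 10^-5 = 6.25 × 10^-10
Kb = [OH-]²/(0.145 − [OH-]) = 6.25 × 10^-10
Neglecting [OH-] in the denominator: [OH-] = √(6.25 × 10^-10 × 0.145) = 9.52 × 10^-6 M
pOH = 5.02, so pH = 14.00 − pOH = 8.98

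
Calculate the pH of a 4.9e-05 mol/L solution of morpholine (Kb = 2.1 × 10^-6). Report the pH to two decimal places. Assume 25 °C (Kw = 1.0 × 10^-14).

C4H8ONH + H2O ⇌ C4H8ONH2+ + OH-
From the ICE table, Kb = [OH-]²/(4.9e-05 − [OH-]) = 2.1 × 10^-6.
[OH-] is not negligible relative to C₀; solve [OH-]² + 2.1e-06·[OH-] − 1.03e-10 = 0.
[OH-] = [−2.1e-06 + √(2.1e-06² + 4.12e-10)]/2 = 9.15 × 10^-6 M
pOH = 5.04, so pH = 14.00 − pOH = 8.96

pH = 8.96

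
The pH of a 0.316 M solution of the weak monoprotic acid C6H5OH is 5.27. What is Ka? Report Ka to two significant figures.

Ka = 9.1 × 10^-11

[H+] = 10^(-5.27) = 5.37 × 10^-6 M
At equilibrium [HA] = 0.316 − 5.37 × 10^-6 = 3.16 × 10^-1 M
Ka = [H+][A-]/[HA] = (5.37 × 10^-6)² / 3.16 × 10^-1 = 9.1 × 10^-11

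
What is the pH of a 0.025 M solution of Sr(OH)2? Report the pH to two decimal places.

Sr(OH)2 is a strong base (each formula unit releases 2 OH-); [OH-] = 0.05 M.
pOH = -log(0.05) = 1.30
pH = 14.00 - 1.30 = 12.70

pH = 12.70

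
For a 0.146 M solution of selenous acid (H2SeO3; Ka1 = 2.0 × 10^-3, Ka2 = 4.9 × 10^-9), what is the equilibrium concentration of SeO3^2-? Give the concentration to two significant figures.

First ionization gives [H+] ≈ [HSeO3-] = 1.61 × 10^-2 M.
Second step: Ka2 = [H+][SeO3^2-]/[HSeO3-] ≈ [SeO3^2-] (since [H+] ≈ [HSeO3-]).
So [SeO3^2-] ≈ Ka2.

4.9 × 10^-9 M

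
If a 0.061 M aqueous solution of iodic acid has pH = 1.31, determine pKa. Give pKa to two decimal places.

[H+] = 10^(-1.31) = 4.90 × 10^-2 M
At equilibrium [HA] = 0.061 − 4.90 × 10^-2 = 1.20 × 10^-2 M
Ka = [H+][A-]/[HA] = (4.90 × 10^-2)² / 1.20 × 10^-2 = 2.00 × 10^-1
pKa = -log(2.00 × 10^-1) = 0.70

pKa = 0.70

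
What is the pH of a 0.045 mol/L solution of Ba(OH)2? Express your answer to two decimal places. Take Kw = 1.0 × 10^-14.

Ba(OH)2 is a strong base (each formula unit releases 2 OH-); [OH-] = 0.09 M.
pOH = -log(0.09) = 1.05
pH = 14.00 - 1.05 = 12.95

pH = 12.95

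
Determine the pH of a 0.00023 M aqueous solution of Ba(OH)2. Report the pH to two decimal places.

pH = 10.66

Ba(OH)2 is a strong base (each formula unit releases 2 OH-); [OH-] = 0.00046 M.
pOH = -log(0.00046) = 3.34
pH = 14.00 - 3.34 = 10.66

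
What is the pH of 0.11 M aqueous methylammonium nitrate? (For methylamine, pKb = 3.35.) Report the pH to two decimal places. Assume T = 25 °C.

pH = 5.80

CH3NH3+ is the conjugate acid of the weak base CH3NH2.
Kb = 10^(−3.35) = 4.47 × 10^-4
Ka = Kw/Kb = 1.0×10^-14 / 4.47 × 10^-4 = 2.24 × 10^-11
From the ICE table, Ka = x²/(0.11 − x) = 2.24 × 10^-11.
Since Ka ≪ C₀, x ≈ √(Ka·C₀) = 1.57 × 10^-6 M.
(x/C₀ = 0.0014% < 5%, so the approximation holds.)
pH = −log[H+] = −log(1.57 × 10^-6) = 5.80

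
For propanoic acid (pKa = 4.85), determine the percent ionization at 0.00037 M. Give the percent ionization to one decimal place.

17.7%

CH3CH2COOH ⇌ CH3CH2COO- + H+; let x = [H+] at equilibrium.
Ka = 10^(−4.85) = 1.41 × 10^-5
Solve x² + 1.41e-05x − 5.22e-09 = 0 → x = 6.55 × 10^-5 M
% ionization = x/C₀ × 100% = 6.55 × 10^-5/0.00037 × 100% = 17.7%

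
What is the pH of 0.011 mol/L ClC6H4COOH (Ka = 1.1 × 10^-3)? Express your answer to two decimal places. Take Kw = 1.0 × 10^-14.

ClC6H4COOH ⇌ ClC6H4COO- + H+
Let x = [H+] at equilibrium. Ka = x²/(0.011 − x).
Here C₀/Ka ≈ 10, so the small-x approximation fails. Use the quadratic:
x = (−Ka + √(Ka² + 4·Ka·C₀))/2 = 2.97 × 10^-3 M
pH = −log(2.97 × 10^-3) = 2.53

pH = 2.53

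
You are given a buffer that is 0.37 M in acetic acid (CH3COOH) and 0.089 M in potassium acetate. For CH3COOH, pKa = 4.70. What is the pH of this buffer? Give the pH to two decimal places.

pH = 4.08

Henderson–Hasselbalch: pH = pKa + log([CH3COO-]/[CH3COOH]) = 4.70 + log(0.089/0.37)
pH = 4.70 + (-0.619) = 4.08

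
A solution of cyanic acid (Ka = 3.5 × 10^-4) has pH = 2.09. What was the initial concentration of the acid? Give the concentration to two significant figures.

C₀ = 2.0 × 10^-1 M

[H+] = 10^(-2.09) = 8.13 × 10^-3 M = x
Ka = x²/(C₀ − x) ⇒ C₀ = x + x²/Ka
C₀ = 8.13 × 10^-3 + (8.13 × 10^-3)²/(3.5 × 10^-4) = 1.97 × 10^-1 M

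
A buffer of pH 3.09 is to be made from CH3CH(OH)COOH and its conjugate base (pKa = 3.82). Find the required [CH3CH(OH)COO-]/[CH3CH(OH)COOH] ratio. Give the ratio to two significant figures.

ratio = 0.19

pH = pKa + log(r) ⇒ log(r) = 3.09 − 3.82 = -0.73
r = [CH3CH(OH)COO-]/[CH3CH(OH)COOH] = 10^(-0.73) = 0.186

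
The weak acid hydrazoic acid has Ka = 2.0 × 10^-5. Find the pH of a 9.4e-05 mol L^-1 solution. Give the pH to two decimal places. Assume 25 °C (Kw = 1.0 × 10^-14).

pH = 4.46

HN3 ⇌ N3- + H+
Ka = [H+]²/(9.4e-05 − [H+]) = 2.0 × 10^-5
[H+] is not negligible relative to C₀; solve [H+]² + 2e-05·[H+] − 1.88e-09 = 0.
[H+] = (−Ka + √(Ka² + 4·Ka·C₀))/2 = 3.45 × 10^-5 M
pH = −log[H+] = −log(3.45 × 10^-5) = 4.46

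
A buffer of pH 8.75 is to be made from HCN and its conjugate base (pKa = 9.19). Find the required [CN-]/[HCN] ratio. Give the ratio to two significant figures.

ratio = 0.36

pH = pKa + log(r) ⇒ log(r) = 8.75 − 9.19 = -0.44
r = [CN-]/[HCN] = 10^(-0.44) = 0.363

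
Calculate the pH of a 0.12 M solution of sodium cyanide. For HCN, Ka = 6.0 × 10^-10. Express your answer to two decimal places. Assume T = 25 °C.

CN- is the conjugate base of the weak acid HCN.
Kb = Kw/Ka = 1.0×10^-14 / 6.0 × 10^-10 = 1.67 × 10^-5
Kb = x²/(0.12 − x) = 1.67 × 10^-5
Neglecting x in the denominator: x = √(1.67 × 10^-5 × 0.12) = 1.42 × 10^-3 M
pOH = 2.85, so pH = 14.00 − pOH = 11.15

pH = 11.15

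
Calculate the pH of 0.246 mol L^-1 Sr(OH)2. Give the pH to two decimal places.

pH = 13.69

Sr(OH)2 is a strong base (each formula unit releases 2 OH-); [OH-] = 0.492 M.
pOH = -log(0.492) = 0.31
pH = 14.00 - 0.31 = 13.69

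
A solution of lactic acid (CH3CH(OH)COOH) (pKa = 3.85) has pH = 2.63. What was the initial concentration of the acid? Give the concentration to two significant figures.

C₀ = 4.1 × 10^-2 M

[H+] = 10^(-2.63) = 2.34 × 10^-3 M = x
Ka = 10^(−3.85) = 1.41 × 10^-4
Ka = x²/(C₀ − x) ⇒ C₀ = x + x²/Ka
C₀ = 2.34 × 10^-3 + (2.34 × 10^-3)²/(1.41 × 10^-4) = 4.12 × 10^-2 M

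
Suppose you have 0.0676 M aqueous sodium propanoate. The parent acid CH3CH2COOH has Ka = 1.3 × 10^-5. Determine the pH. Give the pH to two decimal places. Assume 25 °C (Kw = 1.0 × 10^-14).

pH = 8.86

CH3CH2COO- is the conjugate base of the weak acid CH3CH2COOH.
Kb = Kw/Ka = 1.0×10^-14 / 1.3 × 10^-5 = 7.69 × 10^-10
Let x = [OH-] at equilibrium. Kb = x²/(0.0676 − x).
Since Kb ≪ C₀, x ≈ √(Kb·C₀) = 7.21 × 10^-6 M.
Check: 0.011% ionized — well under 5%, approximation valid.
pOH = 5.14, so pH = 14.00 − pOH = 8.86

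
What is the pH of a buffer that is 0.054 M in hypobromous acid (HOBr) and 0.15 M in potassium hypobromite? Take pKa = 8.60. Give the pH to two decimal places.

Henderson–Hasselbalch: pH = pKa + log([OBr-]/[HOBr]) = 8.60 + log(0.15/0.054)
pH = 8.60 + (+0.444) = 9.04

pH = 9.04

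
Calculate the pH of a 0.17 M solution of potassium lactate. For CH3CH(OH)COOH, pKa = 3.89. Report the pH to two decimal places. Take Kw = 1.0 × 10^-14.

CH3CH(OH)COO- is the conjugate base of the weak acid CH3CH(OH)COOH.
Ka = 10^(−3.89) = 1.29 × 10^-4
Kb = Kw/Ka = 1.0×10^-14 / 1.29 × 10^-4 = 7.75 × 10^-11
Let x = [OH-] at equilibrium. Kb = x²/(0.17 − x).
Assume x ≪ 0.17: x ≈ √(7.75 × 10^-11 × 0.17) = 3.63 × 10^-6 M
pOH = 5.44, so pH = 14.00 − pOH = 8.56

pH = 8.56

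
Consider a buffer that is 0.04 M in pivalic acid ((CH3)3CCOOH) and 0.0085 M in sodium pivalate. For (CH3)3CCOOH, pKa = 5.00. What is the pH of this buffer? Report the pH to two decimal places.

pH = 4.33

Using pH = pKa + log([base]/[acid]) with [base]/[acid] = 0.0085/0.04:
pH = 5.00 + (-0.673) = 4.33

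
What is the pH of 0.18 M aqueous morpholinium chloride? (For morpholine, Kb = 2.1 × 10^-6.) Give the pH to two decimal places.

pH = 4.53

C4H8ONH2+ is the conjugate acid of the weak base C4H8ONH.
Ka = Kw/Kb = 1.0×10^-14 / 2.1 × 10^-6 = 4.76 × 10^-9
From the ICE table, Ka = [H+]²/(0.18 − [H+]) = 4.76 × 10^-9.
Since Ka ≪ C₀, [H+] ≈ √(Ka·C₀) = 2.93 × 10^-5 M.
pH = −log(2.93 × 10^-5) = 4.53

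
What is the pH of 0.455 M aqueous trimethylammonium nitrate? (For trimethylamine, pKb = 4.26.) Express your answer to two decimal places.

pH = 5.04

(CH3)3NH+ is the conjugate acid of the weak base (CH3)3N.
Kb = 10^(−4.26) = 5.50 × 10^-5
Ka = Kw/Kb = 1.0×10^-14 / 5.50 × 10^-5 = 1.82 × 10^-10
From the ICE table, Ka = [H+]²/(0.455 − [H+]) = 1.82 × 10^-10.
Assume [H+] ≪ 0.455: [H+] ≈ √(1.82 × 10^-10 × 0.455) = 9.10 × 10^-6 M
([H+]/C₀ = 0.002% < 5%, so the approximation holds.)
pH = −log(9.10 × 10^-6) = 5.04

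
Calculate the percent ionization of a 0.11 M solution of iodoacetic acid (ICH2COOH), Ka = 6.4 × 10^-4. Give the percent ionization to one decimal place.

7.3%

ICH2COOH ⇌ ICH2COO- + H+; let x = [H+] at equilibrium.
Solve x² + 0.00064x − 7.04e-05 = 0 → x = 8.08 × 10^-3 M
Fraction ionized = 8.08 × 10^-3 / 0.11 = 0.0735 → 7.3%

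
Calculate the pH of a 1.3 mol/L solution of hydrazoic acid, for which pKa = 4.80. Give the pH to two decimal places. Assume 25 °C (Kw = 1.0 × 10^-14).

pH = 2.34

HN3 ⇌ N3- + H+
Ka = 10^(−4.80) = 1.58 × 10^-5
Ka = [H+]²/(1.3 − [H+]) = 1.58 × 10^-5
Assume [H+] ≪ 1.3: [H+] ≈ √(1.58 × 10^-5 × 1.3) = 4.53 × 10^-3 M
([H+]/C₀ = 0.35% < 5%, so the approximation holds.)
pH = −log[H+] = −log(4.53 × 10^-3) = 2.34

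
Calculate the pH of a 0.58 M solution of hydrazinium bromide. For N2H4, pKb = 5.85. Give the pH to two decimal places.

pH = 4.19

N2H5+ is the conjugate acid of the weak base N2H4.
Kb = 10^(−5.85) = 1.41 × 10^-6
Ka = Kw/Kb = 1.0×10^-14 / 1.41 × 10^-6 = 7.09 × 10^-9
Let x = [H+] at equilibrium. Ka = x²/(0.58 − x).
Since Ka ≪ C₀, x ≈ √(Ka·C₀) = 6.41 × 10^-5 M.
pH = −log[H+] = −log(6.41 × 10^-5) = 4.19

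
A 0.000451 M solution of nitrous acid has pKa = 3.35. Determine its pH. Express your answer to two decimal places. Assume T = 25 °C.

pH = 3.56

HNO2 ⇌ NO2- + H+
Ka = 10^(−3.35) = 4.47 × 10^-4
Ka = [H+]²/(0.000451 − [H+]) = 4.47 × 10^-4
[H+] is not negligible relative to C₀; solve [H+]² + 0.000447·[H+] − 2.02e-07 = 0.
[H+] = [−0.000447 + √(0.000447² + 8.06e-07)]/2 = 2.78 × 10^-4 M
pH = −log[H+] = −log(2.78 × 10^-4) = 3.56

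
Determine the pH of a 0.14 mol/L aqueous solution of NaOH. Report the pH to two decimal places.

NaOH is a strong base; [OH-] = 0.14 M.
pOH = -log(0.14) = 0.85
pH = 14.00 - 0.85 = 13.15

pH = 13.15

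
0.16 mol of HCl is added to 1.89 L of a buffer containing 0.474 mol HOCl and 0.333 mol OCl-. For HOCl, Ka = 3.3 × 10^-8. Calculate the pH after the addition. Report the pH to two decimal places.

pH = 6.92

After neutralization: n(HOCl) = 0.634 mol, n(OCl-) = 0.173 mol.
pKa = −log(3.3 × 10^-8) = 7.481
Henderson–Hasselbalch with mole ratio 0.173/0.634: pH = 7.481 + (-0.564)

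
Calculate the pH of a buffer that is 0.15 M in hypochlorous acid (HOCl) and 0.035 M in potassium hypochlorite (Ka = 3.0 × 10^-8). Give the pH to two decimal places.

pH = 6.89

pKa = −log(3.0 × 10^-8) = 7.523
pH = pKa + log([A⁻]/[HA]) = 7.523 + log(0.035/0.15)
pH = 7.523 + (-0.632) = 6.89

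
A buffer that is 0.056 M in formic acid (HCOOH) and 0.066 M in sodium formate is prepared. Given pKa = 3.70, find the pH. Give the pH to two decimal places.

pH = 3.77

Using pH = pKa + log([base]/[acid]) with [base]/[acid] = 0.066/0.056:
pH = 3.70 + (+0.071) = 3.77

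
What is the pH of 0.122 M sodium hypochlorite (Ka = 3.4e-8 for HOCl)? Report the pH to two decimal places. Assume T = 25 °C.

pH = 10.28

OCl- is the conjugate base of the weak acid HOCl.
Kb = Kw/Ka = 1.0×10^-14 / 3.4 × 10^-8 = 2.94 × 10^-7
From the ICE table, Kb = x²/(0.122 − x) = 2.94 × 10^-7.
Assume x ≪ 0.122: x ≈ √(2.94 × 10^-7 × 0.122) = 1.89 × 10^-4 M
(x/C₀ = 0.16% < 5%, so the approximation holds.)
pOH = −log(1.89 × 10^-4) = 3.72; pH = 14.00 − 3.72 = 10.28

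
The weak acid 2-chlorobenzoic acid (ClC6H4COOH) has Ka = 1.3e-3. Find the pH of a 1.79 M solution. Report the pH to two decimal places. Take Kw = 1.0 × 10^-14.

pH = 1.32

ClC6H4COOH ⇌ ClC6H4COO- + H+
Ka = x²/(1.79 − x) = 1.3 × 10^-3
Since Ka ≪ C₀, x ≈ √(Ka·C₀) = 4.82 × 10^-2 M.
pH = −log[H+] = −log(4.82 × 10^-2) = 1.32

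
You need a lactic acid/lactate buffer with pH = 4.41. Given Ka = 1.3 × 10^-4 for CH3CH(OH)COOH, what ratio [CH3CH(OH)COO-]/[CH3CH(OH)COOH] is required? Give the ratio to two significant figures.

ratio = 3.3

pKa = -log(1.3 × 10^-4) = 3.886
pH = pKa + log(r) ⇒ log(r) = 4.41 − 3.886 = +0.524
r = [CH3CH(OH)COO-]/[CH3CH(OH)COOH] = 10^(+0.524) = 3.34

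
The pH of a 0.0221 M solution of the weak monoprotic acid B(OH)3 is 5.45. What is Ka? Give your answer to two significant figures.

Ka = 5.7 × 10^-10

[H+] = 10^(-5.45) = 3.55 × 10^-6 M
At equilibrium [HA] = 0.0221 − 3.55 × 10^-6 = 2.21 × 10^-2 M
Ka = [H+][A-]/[HA] = (3.55 × 10^-6)² / 2.21 × 10^-2 = 5.7 × 10^-10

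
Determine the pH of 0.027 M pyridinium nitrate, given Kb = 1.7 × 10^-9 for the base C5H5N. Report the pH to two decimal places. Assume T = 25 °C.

pH = 3.40

C5H5NH+ is the conjugate acid of the weak base C5H5N.
Ka = Kw/Kb = 1.0×10^-14 / 1.7 × 10^-9 = 5.88 × 10^-6
Let x = [H+] at equilibrium. Ka = x²/(0.027 − x).
Since Ka ≪ C₀, x ≈ √(Ka·C₀) = 3.98 × 10^-4 M.
Check: 1.5% ionized — well under 5%, approximation valid.
pH = −log[H+] = −log(3.98 × 10^-4) = 3.40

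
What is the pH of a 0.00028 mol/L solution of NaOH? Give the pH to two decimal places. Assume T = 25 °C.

NaOH is a strong base; [OH-] = 0.00028 M.
pOH = -log(0.00028) = 3.55
pH = 14.00 - 3.55 = 10.45

pH = 10.45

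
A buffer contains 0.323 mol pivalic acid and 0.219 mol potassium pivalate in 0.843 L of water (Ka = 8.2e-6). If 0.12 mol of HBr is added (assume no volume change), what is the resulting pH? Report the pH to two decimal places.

pH = 4.44

After neutralization: n((CH3)3CCOOH) = 0.443 mol, n((CH3)3CCOO-) = 0.099 mol.
pKa = −log(8.2 × 10^-6) = 5.086
pH = pKa + log([A⁻]/[HA]) = 5.086 + log(0.099/0.443) = 5.086 -0.651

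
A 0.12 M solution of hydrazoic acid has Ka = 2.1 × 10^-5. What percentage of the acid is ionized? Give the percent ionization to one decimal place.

HN3 ⇌ N3- + H+; let x = [H+] at equilibrium.
x ≈ √(Ka·C₀) = √(2.1 × 10^-5 × 0.12) = 1.59 × 10^-3 M
Fraction ionized = 1.59 × 10^-3 / 0.12 = 0.0133 → 1.3%

1.3%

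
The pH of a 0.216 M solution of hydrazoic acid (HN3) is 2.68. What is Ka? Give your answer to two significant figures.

[H+] = 10^(-2.68) = 2.09 × 10^-3 M
At equilibrium [HA] = 0.216 − 2.09 × 10^-3 = 2.14 × 10^-1 M
Ka = [H+][A-]/[HA] = (2.09 × 10^-3)² / 2.14 × 10^-1 = 2.0 × 10^-5

Ka = 2.0 × 10^-5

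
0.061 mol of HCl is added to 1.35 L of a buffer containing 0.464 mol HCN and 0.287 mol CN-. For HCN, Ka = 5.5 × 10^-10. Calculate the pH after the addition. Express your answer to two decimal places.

Added H+ converts CN- to HCN: HCN → 0.525 mol, CN- → 0.226 mol.
pKa = −log(5.5 × 10^-10) = 9.260
Henderson–Hasselbalch with mole ratio 0.226/0.525: pH = 9.260 + (-0.366)

pH = 8.89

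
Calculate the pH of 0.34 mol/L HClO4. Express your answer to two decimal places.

pH = 0.47

HClO4 is a strong acid and dissociates completely, so [H+] = 0.34 M.
pH = -log(0.34) = 0.47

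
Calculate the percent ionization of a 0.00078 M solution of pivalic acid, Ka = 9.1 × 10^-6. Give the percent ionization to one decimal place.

10.2%

(CH3)3CCOOH ⇌ (CH3)3CCOO- + H+; let x = [H+] at equilibrium.
Solve x² + 9.1e-06x − 7.1e-09 = 0 → x = 7.98 × 10^-5 M
Fraction ionized = 7.98 × 10^-5 / 0.00078 = 0.1023 → 10.2%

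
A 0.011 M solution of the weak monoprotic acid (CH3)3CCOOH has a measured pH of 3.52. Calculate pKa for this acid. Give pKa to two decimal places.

pKa = 5.07

[H+] = 10^(-3.52) = 3.02 × 10^-4 M
At equilibrium [HA] = 0.011 − 3.02 × 10^-4 = 1.07 × 10^-2 M
Ka = [H+][A-]/[HA] = (3.02 × 10^-4)² / 1.07 × 10^-2 = 8.52 × 10^-6
pKa = -log(8.52 × 10^-6) = 5.07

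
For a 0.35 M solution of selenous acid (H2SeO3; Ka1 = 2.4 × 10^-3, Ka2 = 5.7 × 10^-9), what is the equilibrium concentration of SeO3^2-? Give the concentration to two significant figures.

5.7 × 10^-9 M

First ionization gives [H+] ≈ [HSeO3-] = 2.78 × 10^-2 M.
Second step: Ka2 = [H+][SeO3^2-]/[HSeO3-] ≈ [SeO3^2-] (since [H+] ≈ [HSeO3-]).
So [SeO3^2-] ≈ Ka2.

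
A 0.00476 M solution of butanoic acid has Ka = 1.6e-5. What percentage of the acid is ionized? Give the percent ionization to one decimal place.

CH3(CH2)2COOH ⇌ CH3(CH2)2COO- + H+; let x = [H+] at equilibrium.
Ka = x²/(C₀ − x); solving the quadratic gives x = 2.68 × 10^-4 M.
Fraction ionized = 2.68 × 10^-4 / 0.00476 = 0.0563 → 5.6%

5.6%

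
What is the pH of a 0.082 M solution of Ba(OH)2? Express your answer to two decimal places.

pH = 13.21

Ba(OH)2 is a strong base (each formula unit releases 2 OH-); [OH-] = 0.164 M.
pOH = -log(0.164) = 0.79
pH = 14.00 - 0.79 = 13.21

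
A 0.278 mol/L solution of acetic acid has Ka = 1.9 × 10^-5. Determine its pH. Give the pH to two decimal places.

CH3COOH ⇌ CH3COO- + H+
Ka = x²/(0.278 − x) = 1.9 × 10^-5
Since Ka ≪ C₀, x ≈ √(Ka·C₀) = 2.30 × 10^-3 M.
(x/C₀ = 0.83% < 5%, so the approximation holds.)
pH = −log[H+] = −log(2.30 × 10^-3) = 2.64

pH = 2.64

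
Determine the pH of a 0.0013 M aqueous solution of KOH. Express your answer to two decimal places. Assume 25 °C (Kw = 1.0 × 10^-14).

pH = 11.11

KOH is a strong base; [OH-] = 0.0013 M.
pOH = -log(0.0013) = 2.89
pH = 14.00 - 2.89 = 11.11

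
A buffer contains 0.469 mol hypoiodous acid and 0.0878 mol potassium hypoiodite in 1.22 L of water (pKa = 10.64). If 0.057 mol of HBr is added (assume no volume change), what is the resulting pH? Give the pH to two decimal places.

After neutralization: n(HOI) = 0.526 mol, n(OI-) = 0.0308 mol.
pH = pKa + log([A⁻]/[HA]) = 10.64 + log(0.0308/0.526) = 10.64 -1.232

pH = 9.41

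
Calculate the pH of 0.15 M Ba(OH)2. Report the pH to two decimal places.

Ba(OH)2 is a strong base (each formula unit releases 2 OH-); [OH-] = 0.3 M.
pOH = -log(0.3) = 0.52
pH = 14.00 - 0.52 = 13.48

pH = 13.48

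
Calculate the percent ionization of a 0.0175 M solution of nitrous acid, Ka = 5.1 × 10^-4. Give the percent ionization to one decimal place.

15.7%

HNO2 ⇌ NO2- + H+; let x = [H+] at equilibrium.
Ka = x²/(C₀ − x); solving the quadratic gives x = 2.74 × 10^-3 M.
Fraction ionized = 2.74 × 10^-3 / 0.0175 = 0.1566 → 15.7%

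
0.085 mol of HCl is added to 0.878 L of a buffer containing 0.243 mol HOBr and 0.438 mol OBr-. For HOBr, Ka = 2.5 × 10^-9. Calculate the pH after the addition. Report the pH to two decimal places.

After neutralization: n(HOBr) = 0.328 mol, n(OBr-) = 0.353 mol.
pKa = −log(2.5 × 10^-9) = 8.602
pH = pKa + log(n_OBr-/n_HOBr) = 8.602 + log(0.353/0.328) = 8.602 + (+0.032)

pH = 8.63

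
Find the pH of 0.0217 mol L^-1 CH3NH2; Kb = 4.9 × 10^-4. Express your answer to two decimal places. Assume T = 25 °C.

pH = 11.48

CH3NH2 + H2O ⇌ CH3NH3+ + OH-
Let x = [OH-] at equilibrium. Kb = x²/(0.0217 − x).
Here C₀/Kb ≈ 44.3, so the small-x approximation fails. Use the quadratic:
x = [−0.00049 + √(0.00049² + 4.25e-05)]/2 = 3.03 × 10^-3 M
pOH = 2.52, so pH = 14.00 − pOH = 11.48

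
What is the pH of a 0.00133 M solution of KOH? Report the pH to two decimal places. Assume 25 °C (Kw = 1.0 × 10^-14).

pH = 11.12

KOH is a strong base; [OH-] = 0.00133 M.
pOH = -log(0.00133) = 2.88
pH = 14.00 - 2.88 = 11.12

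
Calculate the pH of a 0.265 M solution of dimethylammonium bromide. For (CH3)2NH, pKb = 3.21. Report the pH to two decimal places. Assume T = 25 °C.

pH = 5.68

(CH3)2NH2+ is the conjugate acid of the weak base (CH3)2NH.
Kb = 10^(−3.21) = 6.17 × 10^-4
Ka = Kw/Kb = 1.0×10^-14 / 6.17 × 10^-4 = 1.62 × 10^-11
Ka = x²/(0.265 − x) = 1.62 × 10^-11
Neglecting x in the denominator: x = √(1.62 × 10^-11 × 0.265) = 2.07 × 10^-6 M
pH = −log[H+] = −log(2.07 × 10^-6) = 5.68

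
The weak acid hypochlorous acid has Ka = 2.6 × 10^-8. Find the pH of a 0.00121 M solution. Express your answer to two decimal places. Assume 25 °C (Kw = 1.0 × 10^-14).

pH = 5.25

HOCl ⇌ OCl- + H+
Ka = x²/(0.00121 − x) = 2.6 × 10^-8
Assume x ≪ 0.00121: x ≈ √(2.6 × 10^-8 × 0.00121) = 5.61 × 10^-6 M
Check: 0.46% ionized — well under 5%, approximation valid.
pH = −log(5.61 × 10^-6) = 5.25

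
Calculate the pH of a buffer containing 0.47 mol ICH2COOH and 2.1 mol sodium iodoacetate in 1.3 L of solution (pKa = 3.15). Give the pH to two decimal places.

Using pH = pKa + log([base]/[acid]) with [base]/[acid] = 2.1/0.47:
pH = 3.15 + (+0.650) = 3.80

pH = 3.80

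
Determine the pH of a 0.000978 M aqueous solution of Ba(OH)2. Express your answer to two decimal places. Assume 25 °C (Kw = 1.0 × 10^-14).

pH = 11.29

Ba(OH)2 is a strong base (each formula unit releases 2 OH-); [OH-] = 0.00196 M.
pOH = -log(0.00196) = 2.71
pH = 14.00 - 2.71 = 11.29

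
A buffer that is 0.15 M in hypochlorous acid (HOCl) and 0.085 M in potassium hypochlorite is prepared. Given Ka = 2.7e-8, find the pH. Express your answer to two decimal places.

pH = 7.32

pKa = −log(2.7 × 10^-8) = 7.569
Henderson–Hasselbalch: pH = pKa + log([OCl-]/[HOCl]) = 7.569 + log(0.085/0.15)
pH = 7.569 + (-0.247) = 7.32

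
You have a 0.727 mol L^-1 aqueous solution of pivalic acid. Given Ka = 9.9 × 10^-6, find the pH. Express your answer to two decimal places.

pH = 2.57

(CH3)3CCOOH ⇌ (CH3)3CCOO- + H+
Let x = [H+] at equilibrium. Ka = x²/(0.727 − x).
Assume x ≪ 0.727: x ≈ √(9.9 × 10^-6 × 0.727) = 2.68 × 10^-3 M
(x/C₀ = 0.37% < 5%, so the approximation holds.)
pH = −log[H+] = −log(2.68 × 10^-3) = 2.57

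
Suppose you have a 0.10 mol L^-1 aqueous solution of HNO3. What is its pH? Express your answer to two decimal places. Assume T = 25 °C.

pH = 1.00

HNO3 is a strong acid and dissociates completely, so [H+] = 0.10 M.
pH = -log(0.1) = 1.00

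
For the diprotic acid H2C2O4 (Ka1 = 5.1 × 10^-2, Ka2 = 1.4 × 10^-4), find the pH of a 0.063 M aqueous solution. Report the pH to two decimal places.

pH = 1.44

Since Ka1 ≫ Ka2, the first ionization dominates [H+].
Ka1 = x²/(0.063 − x) = 5.1 × 10^-2
Solving the quadratic: x = (−Ka1 + √(Ka1² + 4·Ka1·C₀))/2 = 3.67 × 10^-2 M
pH = −log(3.67 × 10^-2) = 1.44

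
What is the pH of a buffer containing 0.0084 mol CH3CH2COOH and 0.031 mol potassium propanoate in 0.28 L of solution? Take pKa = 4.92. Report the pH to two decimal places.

pH = 5.49

Henderson–Hasselbalch: pH = pKa + log([CH3CH2COO-]/[CH3CH2COOH]) = 4.92 + log(0.031/0.0084)
pH = 4.92 + (+0.567) = 5.49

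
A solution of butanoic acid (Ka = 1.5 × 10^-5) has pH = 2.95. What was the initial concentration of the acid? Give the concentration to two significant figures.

C₀ = 8.5 × 10^-2 M

[H+] = 10^(-2.95) = 1.12 × 10^-3 M = x
Ka = x²/(C₀ − x) ⇒ C₀ = x + x²/Ka
C₀ = 1.12 × 10^-3 + (1.12 × 10^-3)²/(1.5 × 10^-5) = 8.47 × 10^-2 M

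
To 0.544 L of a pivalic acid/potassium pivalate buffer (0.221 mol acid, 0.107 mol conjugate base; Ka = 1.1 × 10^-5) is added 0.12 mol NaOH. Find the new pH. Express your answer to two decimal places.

pH = 5.31

OH- converts (CH3)3CCOOH to (CH3)3CCOO-: (CH3)3CCOOH → 0.101 mol, (CH3)3CCOO- → 0.227 mol.
pKa = −log(1.1 × 10^-5) = 4.959
Henderson–Hasselbalch with mole ratio 0.227/0.101: pH = 4.959 + (+0.352)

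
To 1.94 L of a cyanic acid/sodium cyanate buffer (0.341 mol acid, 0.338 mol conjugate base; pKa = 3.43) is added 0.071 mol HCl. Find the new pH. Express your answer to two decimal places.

pH = 3.24

After neutralization: n(HOCN) = 0.412 mol, n(OCN-) = 0.267 mol.
pH = pKa + log(n_OCN-/n_HOCN) = 3.43 + log(0.267/0.412) = 3.43 + (-0.188)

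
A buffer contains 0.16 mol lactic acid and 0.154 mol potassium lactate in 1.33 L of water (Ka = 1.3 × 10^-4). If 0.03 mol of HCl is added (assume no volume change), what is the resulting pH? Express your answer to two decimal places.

Added H+ converts CH3CH(OH)COO- to CH3CH(OH)COOH: CH3CH(OH)COOH → 0.19 mol, CH3CH(OH)COO- → 0.124 mol.
pKa = −log(1.3 × 10^-4) = 3.886
Henderson–Hasselbalch with mole ratio 0.124/0.19: pH = 3.886 + (-0.185)

pH = 3.70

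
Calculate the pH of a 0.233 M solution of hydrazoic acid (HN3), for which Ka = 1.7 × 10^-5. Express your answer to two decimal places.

pH = 2.70

HN3 ⇌ N3- + H+
Ka = x²/(0.233 − x) = 1.7 × 10^-5
Assume x ≪ 0.233: x ≈ √(1.7 × 10^-5 × 0.233) = 1.99 × 10^-3 M
(x/C₀ = 0.85% < 5%, so the approximation holds.)
pH = −log[H+] = −log(1.99 × 10^-3) = 2.70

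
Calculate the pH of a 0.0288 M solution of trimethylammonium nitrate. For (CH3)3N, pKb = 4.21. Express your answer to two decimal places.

pH = 5.67

(CH3)3NH+ is the conjugate acid of the weak base (CH3)3N.
Kb = 10^(−4.21) = 6.17 × 10^-5
Ka = Kw/Kb = 1.0×10^-14 / 6.17 × 10^-5 = 1.62 × 10^-10
From the ICE table, Ka = x²/(0.0288 − x) = 1.62 × 10^-10.
Since Ka ≪ C₀, x ≈ √(Ka·C₀) = 2.16 × 10^-6 M.
Check: 0.0075% ionized — well under 5%, approximation valid.
pH = −log[H+] = −log(2.16 × 10^-6) = 5.67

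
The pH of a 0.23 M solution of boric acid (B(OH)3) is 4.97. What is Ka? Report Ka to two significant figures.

Ka = 5.0 × 10^-10

[H+] = 10^(-4.97) = 1.07 × 10^-5 M
At equilibrium [HA] = 0.23 − 1.07 × 10^-5 = 2.30 × 10^-1 M
Ka = [H+][A-]/[HA] = (1.07 × 10^-5)² / 2.30 × 10^-1 = 5.0 × 10^-10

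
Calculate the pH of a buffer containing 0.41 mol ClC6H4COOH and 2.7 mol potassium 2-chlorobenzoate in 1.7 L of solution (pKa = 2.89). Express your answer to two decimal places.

pH = 3.71

Using pH = pKa + log([base]/[acid]) with [base]/[acid] = 2.7/0.41:
pH = 2.89 + (+0.819) = 3.71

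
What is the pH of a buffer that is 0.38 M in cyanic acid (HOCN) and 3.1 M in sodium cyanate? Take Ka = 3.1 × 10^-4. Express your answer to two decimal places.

pKa = −log(3.1 × 10^-4) = 3.509
Using pH = pKa + log([base]/[acid]) with [base]/[acid] = 3.1/0.38:
pH = 3.509 + (+0.912) = 4.42

pH = 4.42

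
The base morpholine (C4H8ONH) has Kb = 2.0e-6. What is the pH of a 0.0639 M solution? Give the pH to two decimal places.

pH = 10.55

C4H8ONH + H2O ⇌ C4H8ONH2+ + OH-
From the ICE table, Kb = x²/(0.0639 − x) = 2.0 × 10^-6.
Assume x ≪ 0.0639: x ≈ √(2.0 × 10^-6 × 0.0639) = 3.57 × 10^-4 M
(x/C₀ = 0.56% < 5%, so the approximation holds.)
pOH = −log(3.57 × 10^-4) = 3.45; pH = 14.00 − 3.45 = 10.55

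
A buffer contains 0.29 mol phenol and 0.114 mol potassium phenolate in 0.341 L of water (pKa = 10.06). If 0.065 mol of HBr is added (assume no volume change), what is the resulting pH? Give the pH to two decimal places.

pH = 9.20

After neutralization: n(C6H5OH) = 0.355 mol, n(C6H5O-) = 0.049 mol.
Henderson–Hasselbalch with mole ratio 0.049/0.355: pH = 10.06 + (-0.860)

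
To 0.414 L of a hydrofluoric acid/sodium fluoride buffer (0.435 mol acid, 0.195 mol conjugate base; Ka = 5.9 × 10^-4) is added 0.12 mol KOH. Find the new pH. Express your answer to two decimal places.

pH = 3.23

After neutralization: n(HF) = 0.315 mol, n(F-) = 0.315 mol.
pKa = −log(5.9 × 10^-4) = 3.229
Henderson–Hasselbalch with mole ratio 0.315/0.315: pH = 3.229 + (+0.000)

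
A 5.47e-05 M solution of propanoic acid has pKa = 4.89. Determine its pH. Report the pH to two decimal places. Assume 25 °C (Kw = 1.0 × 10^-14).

CH3CH2COOH ⇌ CH3CH2COO- + H+
Ka = 10^(−4.89) = 1.29 × 10^-5
Ka = x²/(5.47e-05 − x) = 1.29 × 10^-5
Here C₀/Ka ≈ 4.24, so the small-x approximation fails. Use the quadratic:
x = (−Ka + √(Ka² + 4·Ka·C₀))/2 = 2.09 × 10^-5 M
pH = −log(2.09 × 10^-5) = 4.68

pH = 4.68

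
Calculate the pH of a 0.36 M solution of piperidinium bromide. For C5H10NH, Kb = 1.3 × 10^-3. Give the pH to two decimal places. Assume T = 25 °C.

pH = 5.78

C5H10NH2+ is the conjugate acid of the weak base C5H10NH.
Ka = Kw/Kb = 1.0×10^-14 / 1.3 × 10^-3 = 7.69 × 10^-12
Let x = [H+] at equilibrium. Ka = x²/(0.36 − x).
Since Ka ≪ C₀, x ≈ √(Ka·C₀) = 1.66 × 10^-6 M.
(x/C₀ = 0.00046% < 5%, so the approximation holds.)
pH = −log(1.66 × 10^-6) = 5.78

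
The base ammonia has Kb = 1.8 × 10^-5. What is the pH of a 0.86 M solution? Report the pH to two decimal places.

NH3 + H2O ⇌ NH4+ + OH-
From the ICE table, Kb = [OH-]²/(0.86 − [OH-]) = 1.8 × 10^-5.
Assume [OH-] ≪ 0.86: [OH-] ≈ √(1.8 × 10^-5 × 0.86) = 3.93 × 10^-3 M
Check: 0.46% ionized — well under 5%, approximation valid.
pOH = 2.41, so pH = 14.00 − pOH = 11.59

pH = 11.59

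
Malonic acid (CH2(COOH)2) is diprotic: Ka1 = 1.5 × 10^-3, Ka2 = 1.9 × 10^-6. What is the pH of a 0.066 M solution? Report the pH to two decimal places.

Since Ka1 ≫ Ka2, the first ionization dominates [H+].
Ka1 = x²/(0.066 − x) = 1.5 × 10^-3
Solving the quadratic: x = (−Ka1 + √(Ka1² + 4·Ka1·C₀))/2 = 9.23 × 10^-3 M
pH = −log(9.23 × 10^-3) = 2.03

pH = 2.03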